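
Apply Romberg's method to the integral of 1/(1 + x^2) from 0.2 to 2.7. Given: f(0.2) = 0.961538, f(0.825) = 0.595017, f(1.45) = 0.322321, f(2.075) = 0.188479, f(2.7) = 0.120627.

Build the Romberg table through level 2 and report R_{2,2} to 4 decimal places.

1.0143

R_{0,0} (trapezoid, 1 panel, h=2.5000): 1.352706
R_{1,0} (trapezoid, 2 panels, h=1.2500): 1.079254
R_{2,0} (trapezoid, 4 panels, h=0.6250): 1.029312
R_{1,1} = 1.079254 + (1.079254 − 1.352706)/3 = 0.988103
R_{2,1} = 1.029312 + (1.029312 − 1.079254)/3 = 1.012665
R_{2,2} = 1.012665 + (1.012665 − 0.988103)/15 = 1.014302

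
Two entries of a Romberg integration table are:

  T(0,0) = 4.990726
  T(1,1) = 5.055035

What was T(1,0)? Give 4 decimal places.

5.0390

From T(1,1) = (4·T(1,0) − T(0,0))/3, solve for T(1,0):
4·T(1,0) = 3·5.055035 + 4.990726 = 20.155831
T(1,0) = 5.038958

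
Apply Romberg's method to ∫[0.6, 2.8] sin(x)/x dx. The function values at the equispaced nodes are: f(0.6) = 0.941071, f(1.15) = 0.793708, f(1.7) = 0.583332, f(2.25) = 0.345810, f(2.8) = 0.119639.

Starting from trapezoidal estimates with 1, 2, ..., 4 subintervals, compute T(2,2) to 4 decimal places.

T(0,0) (trapezoid, 1 panel, h=2.2000): 1.166781
T(1,0) (trapezoid, 2 panels, h=1.1000): 1.225056
T(2,0) (trapezoid, 4 panels, h=0.5500): 1.239263
T(1,1) = 1.225056 + (1.225056 − 1.166781)/3 = 1.244481
T(2,1) = 1.239263 + (1.239263 − 1.225056)/3 = 1.243999
T(2,2) = 1.243999 + (1.243999 − 1.244481)/15 = 1.243967

1.2440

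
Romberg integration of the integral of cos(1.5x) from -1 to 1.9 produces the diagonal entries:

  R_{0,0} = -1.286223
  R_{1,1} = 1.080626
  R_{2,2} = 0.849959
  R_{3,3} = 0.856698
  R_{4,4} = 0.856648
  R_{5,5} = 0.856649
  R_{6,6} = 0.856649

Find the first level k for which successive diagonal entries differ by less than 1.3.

k = 2

|R_{1,1} − R_{0,0}| = 2.366849 ≥ 1.3
|R_{2,2} − R_{1,1}| = 0.230667 < 1.3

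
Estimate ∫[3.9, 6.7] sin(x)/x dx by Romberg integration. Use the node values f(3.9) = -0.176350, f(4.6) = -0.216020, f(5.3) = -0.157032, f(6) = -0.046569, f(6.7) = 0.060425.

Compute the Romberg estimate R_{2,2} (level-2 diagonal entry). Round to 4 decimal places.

-0.3453

R_{0,0} (trapezoid, 1 panel, h=2.8000): -0.162295
R_{1,0} (trapezoid, 2 panels, h=1.4000): -0.300992
R_{2,0} (trapezoid, 4 panels, h=0.7000): -0.334308
R_{1,1} = -0.300992 + (-0.300992 − (-0.162295))/3 = -0.347224
R_{2,1} = -0.334308 + (-0.334308 − (-0.300992))/3 = -0.345413
R_{2,2} = -0.345413 + (-0.345413 − (-0.347224))/15 = -0.345292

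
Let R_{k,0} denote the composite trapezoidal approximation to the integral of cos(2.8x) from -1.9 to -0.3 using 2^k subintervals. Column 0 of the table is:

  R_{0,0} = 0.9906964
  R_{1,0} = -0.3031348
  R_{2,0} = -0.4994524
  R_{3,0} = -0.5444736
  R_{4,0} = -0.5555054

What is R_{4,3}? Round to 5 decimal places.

-0.55916

Richardson extrapolation on the trapezoidal column (denominator 4−1=3):
R_{2,1} = (4·(-0.4994524) − (-0.3031348)) / 3 = -0.5648916
R_{3,1} = (4·(-0.5444736) − (-0.4994524)) / 3 = -0.5594807
R_{4,1} = (4·(-0.5555054) − (-0.5444736)) / 3 = -0.5591827
R_{3,2} = (16·(-0.5594807) − (-0.5648916)) / 15 = -0.5591200
R_{4,2} = (16·(-0.5591827) − (-0.5594807)) / 15 = -0.5591628
R_{4,3} = -0.5591628 + (-0.5591628 − (-0.5591200))/63 = -0.5591635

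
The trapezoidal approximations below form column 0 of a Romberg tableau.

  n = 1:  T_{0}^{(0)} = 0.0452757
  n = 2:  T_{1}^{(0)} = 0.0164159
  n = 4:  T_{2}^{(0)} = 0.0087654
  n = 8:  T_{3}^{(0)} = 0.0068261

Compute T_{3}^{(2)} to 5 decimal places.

0.00618

T_{2}^{(1)} = (4·0.0087654 − 0.0164159) / 3 = 0.0062152
T_{3}^{(1)} = (4·0.0068261 − 0.0087654) / 3 = 0.0061797
T_{3}^{(2)} = (16·0.0061797 − 0.0062152) / 15 = 0.0061773
(Column j=1 coincides with Simpson's rule on the same nodes.)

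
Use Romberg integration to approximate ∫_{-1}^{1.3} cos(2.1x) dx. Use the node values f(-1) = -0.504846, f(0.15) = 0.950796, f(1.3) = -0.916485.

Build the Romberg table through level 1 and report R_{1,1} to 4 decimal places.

0.9130

R_{0,0} (trapezoid, 1 panel, h=2.3000): -1.634531
R_{1,0} (trapezoid, 2 panels, h=1.1500): 0.276150
R_{1,1} = 0.276150 + (0.276150 − (-1.634531))/3 = 0.913044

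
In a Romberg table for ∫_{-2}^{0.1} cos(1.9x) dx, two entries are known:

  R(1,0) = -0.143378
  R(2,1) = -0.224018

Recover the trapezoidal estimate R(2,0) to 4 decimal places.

-0.2039

From R(2,1) = (4·R(2,0) − R(1,0))/3, solve for R(2,0):
4·R(2,0) = 3·(-0.224018) + (-0.143378) = -0.815432
R(2,0) = -0.203858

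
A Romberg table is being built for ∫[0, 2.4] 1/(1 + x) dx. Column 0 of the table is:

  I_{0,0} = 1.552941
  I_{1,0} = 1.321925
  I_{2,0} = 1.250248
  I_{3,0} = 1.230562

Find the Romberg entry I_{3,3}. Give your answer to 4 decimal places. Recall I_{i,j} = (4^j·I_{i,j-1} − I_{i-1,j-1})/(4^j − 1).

Richardson extrapolation on the trapezoidal column (denominator 4−1=3):
I_{1,1} = 1.321925 + (1.321925 − 1.552941)/3 = 1.244920
I_{2,1} = (4·1.250248 − 1.321925) / 3 = 1.226356
I_{3,1} = (4·1.230562 − 1.250248) / 3 = 1.224000
I_{2,2} = (16·1.226356 − 1.244920) / 15 = 1.225118
I_{3,2} = (16·1.224000 − 1.226356) / 15 = 1.223843
I_{3,3} = (64·1.223843 − 1.225118) / 63 = 1.223823

1.2238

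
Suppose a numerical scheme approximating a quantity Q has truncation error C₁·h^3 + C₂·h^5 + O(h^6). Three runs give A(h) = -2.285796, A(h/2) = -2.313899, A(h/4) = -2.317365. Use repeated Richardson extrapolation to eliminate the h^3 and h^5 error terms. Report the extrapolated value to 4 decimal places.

-2.3179

First eliminate the h^3 term (factor 2^3 = 8):
  B₁ = (8·(-2.313899) − (-2.285796))/7 = -2.317914
  B₂ = (8·(-2.317365) − (-2.313899))/7 = -2.317860
Then eliminate the h^5 term (factor 2^5 = 32):
  (32·(-2.317860) − (-2.317914))/31 = -2.317858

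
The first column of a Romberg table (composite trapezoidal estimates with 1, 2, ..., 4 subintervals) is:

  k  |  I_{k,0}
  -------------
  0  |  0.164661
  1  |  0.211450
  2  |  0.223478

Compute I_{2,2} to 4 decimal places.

0.2275

I_{1,1} = 0.211450 + (0.211450 − 0.164661)/3 = 0.227046
I_{2,1} = 0.223478 + (0.223478 − 0.211450)/3 = 0.227487
I_{2,2} = (16·0.227487 − 0.227046) / 15 = 0.227516
(Column j=1 coincides with Simpson's rule on the same nodes.)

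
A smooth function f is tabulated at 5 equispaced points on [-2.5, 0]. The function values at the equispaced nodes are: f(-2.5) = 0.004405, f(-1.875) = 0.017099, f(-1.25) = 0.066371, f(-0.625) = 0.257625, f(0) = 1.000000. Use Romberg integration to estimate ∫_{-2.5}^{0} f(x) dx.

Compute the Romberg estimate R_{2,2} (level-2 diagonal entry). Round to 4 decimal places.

R_{0,0} (trapezoid, 1 panel, h=2.5000): 1.255506
R_{1,0} (trapezoid, 2 panels, h=1.2500): 0.710717
R_{2,0} (trapezoid, 4 panels, h=0.6250): 0.527061
R_{1,1} = 0.710717 + (0.710717 − 1.255506)/3 = 0.529121
R_{2,1} = 0.527061 + (0.527061 − 0.710717)/3 = 0.465842
R_{2,2} = 0.465842 + (0.465842 − 0.529121)/15 = 0.461623

0.4616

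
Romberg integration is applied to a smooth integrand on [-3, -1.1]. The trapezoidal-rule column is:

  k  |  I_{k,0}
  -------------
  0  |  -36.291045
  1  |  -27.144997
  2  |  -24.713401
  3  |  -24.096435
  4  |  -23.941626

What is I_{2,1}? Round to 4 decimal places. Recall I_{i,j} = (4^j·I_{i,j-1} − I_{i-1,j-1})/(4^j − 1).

I_{2,1} = (4·(-24.713401) − (-27.144997)) / 3 = -23.902869

-23.9029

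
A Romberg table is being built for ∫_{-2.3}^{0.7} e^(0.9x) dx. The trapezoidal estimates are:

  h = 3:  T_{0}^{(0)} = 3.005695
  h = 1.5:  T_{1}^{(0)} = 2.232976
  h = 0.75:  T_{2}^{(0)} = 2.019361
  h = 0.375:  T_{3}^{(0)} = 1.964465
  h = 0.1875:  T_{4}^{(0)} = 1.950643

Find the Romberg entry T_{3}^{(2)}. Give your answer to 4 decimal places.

1.9460

T_{2}^{(1)} = 2.019361 + (2.019361 − 2.232976)/3 = 1.948156
T_{3}^{(1)} = 1.964465 + (1.964465 − 2.019361)/3 = 1.946166
T_{3}^{(2)} = 1.946166 + (1.946166 − 1.948156)/15 = 1.946033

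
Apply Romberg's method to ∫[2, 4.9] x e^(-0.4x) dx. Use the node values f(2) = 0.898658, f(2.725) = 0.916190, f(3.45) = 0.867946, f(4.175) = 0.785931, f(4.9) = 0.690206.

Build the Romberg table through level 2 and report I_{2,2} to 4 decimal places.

I_{0,0} (trapezoid, 1 panel, h=2.9000): 2.303853
I_{1,0} (trapezoid, 2 panels, h=1.4500): 2.410448
I_{2,0} (trapezoid, 4 panels, h=0.7250): 2.439262
I_{1,1} = 2.410448 + (2.410448 − 2.303853)/3 = 2.445980
I_{2,1} = 2.439262 + (2.439262 − 2.410448)/3 = 2.448867
I_{2,2} = 2.448867 + (2.448867 − 2.445980)/15 = 2.449059

2.4491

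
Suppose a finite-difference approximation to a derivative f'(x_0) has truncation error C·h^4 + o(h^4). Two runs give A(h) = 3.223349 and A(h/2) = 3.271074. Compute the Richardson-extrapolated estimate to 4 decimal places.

3.2743

Extrapolated value = (16·A(h/2) − A(h)) / (16 − 1)
= (16·3.271074 − 3.223349) / 15
= 49.113835 / 15 = 3.274256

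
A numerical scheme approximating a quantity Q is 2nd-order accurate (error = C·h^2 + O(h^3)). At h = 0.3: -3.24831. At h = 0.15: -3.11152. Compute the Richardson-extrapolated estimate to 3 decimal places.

Extrapolated value = (4·A(h/2) − A(h)) / (4 − 1)
= (4·(-3.11152) − (-3.24831)) / 3
= -9.19777 / 3 = -3.06592

-3.066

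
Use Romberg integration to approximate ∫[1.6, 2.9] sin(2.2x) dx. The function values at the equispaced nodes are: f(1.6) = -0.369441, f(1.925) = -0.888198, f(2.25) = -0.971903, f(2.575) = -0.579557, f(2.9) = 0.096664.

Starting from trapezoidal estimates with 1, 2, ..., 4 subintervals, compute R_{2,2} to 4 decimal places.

-0.8745

R_{0,0} (trapezoid, 1 panel, h=1.3000): -0.177305
R_{1,0} (trapezoid, 2 panels, h=0.6500): -0.720389
R_{2,0} (trapezoid, 4 panels, h=0.3250): -0.837215
R_{1,1} = -0.720389 + (-0.720389 − (-0.177305))/3 = -0.901417
R_{2,1} = -0.837215 + (-0.837215 − (-0.720389))/3 = -0.876157
R_{2,2} = -0.876157 + (-0.876157 − (-0.901417))/15 = -0.874473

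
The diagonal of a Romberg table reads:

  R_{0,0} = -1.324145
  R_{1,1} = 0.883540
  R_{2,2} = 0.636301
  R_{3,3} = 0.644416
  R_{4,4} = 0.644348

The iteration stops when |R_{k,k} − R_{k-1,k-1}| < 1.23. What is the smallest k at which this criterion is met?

k = 2

|R_{1,1} − R_{0,0}| = 2.207685 ≥ 1.23
|R_{2,2} − R_{1,1}| = 0.247239 < 1.23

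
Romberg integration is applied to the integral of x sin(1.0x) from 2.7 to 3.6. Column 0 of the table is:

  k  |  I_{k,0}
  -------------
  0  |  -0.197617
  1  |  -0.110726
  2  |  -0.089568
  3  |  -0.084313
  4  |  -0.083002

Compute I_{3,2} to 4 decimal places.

I_{2,1} = -0.089568 + (-0.089568 − (-0.110726))/3 = -0.082515
I_{3,1} = -0.084313 + (-0.084313 − (-0.089568))/3 = -0.082561
I_{3,2} = -0.082561 + (-0.082561 − (-0.082515))/15 = -0.082564

-0.0826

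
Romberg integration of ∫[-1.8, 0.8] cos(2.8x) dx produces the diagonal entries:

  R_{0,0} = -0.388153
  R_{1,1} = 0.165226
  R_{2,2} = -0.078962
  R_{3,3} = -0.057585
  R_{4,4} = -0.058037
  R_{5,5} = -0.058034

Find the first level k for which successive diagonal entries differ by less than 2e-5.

k = 5

|R_{1,1} − R_{0,0}| = 0.553379 ≥ 2e-5
|R_{2,2} − R_{1,1}| = 0.244188 ≥ 2e-5
|R_{3,3} − R_{2,2}| = 0.021377 ≥ 2e-5
|R_{4,4} − R_{3,3}| = 0.000452 ≥ 2e-5
|R_{5,5} − R_{4,4}| = 0.000003 < 2e-5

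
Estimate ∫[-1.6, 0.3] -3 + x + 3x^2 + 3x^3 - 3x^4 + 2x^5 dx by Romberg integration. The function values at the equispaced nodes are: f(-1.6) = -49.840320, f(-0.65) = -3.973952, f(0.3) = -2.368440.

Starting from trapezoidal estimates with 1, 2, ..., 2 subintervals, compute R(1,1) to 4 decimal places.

-21.5664

R(0,0) (trapezoid, 1 panel, h=1.9000): -49.598322
R(1,0) (trapezoid, 2 panels, h=0.9500): -28.574415
R(1,1) = -28.574415 + (-28.574415 − (-49.598322))/3 = -21.566446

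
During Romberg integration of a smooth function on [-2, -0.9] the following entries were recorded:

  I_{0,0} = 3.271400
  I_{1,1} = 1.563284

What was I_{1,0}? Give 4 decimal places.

1.9903

From I_{1,1} = (4·I_{1,0} − I_{0,0})/3, solve for I_{1,0}:
4·I_{1,0} = 3·1.563284 + 3.271400 = 7.961252
I_{1,0} = 1.990313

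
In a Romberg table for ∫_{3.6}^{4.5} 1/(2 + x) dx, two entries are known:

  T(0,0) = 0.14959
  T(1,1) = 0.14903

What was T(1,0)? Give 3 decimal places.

0.149

From T(1,1) = (4·T(1,0) − T(0,0))/3, solve for T(1,0):
4·T(1,0) = 3·0.14903 + 0.14959 = 0.59668
T(1,0) = 0.14917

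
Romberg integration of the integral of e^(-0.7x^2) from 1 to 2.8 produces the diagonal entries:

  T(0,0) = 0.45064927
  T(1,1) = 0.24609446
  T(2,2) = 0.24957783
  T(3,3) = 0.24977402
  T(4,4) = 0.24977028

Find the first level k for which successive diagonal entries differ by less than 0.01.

|T(1,1) − T(0,0)| = 0.20455481 ≥ 0.01
|T(2,2) − T(1,1)| = 0.00348337 < 0.01

k = 2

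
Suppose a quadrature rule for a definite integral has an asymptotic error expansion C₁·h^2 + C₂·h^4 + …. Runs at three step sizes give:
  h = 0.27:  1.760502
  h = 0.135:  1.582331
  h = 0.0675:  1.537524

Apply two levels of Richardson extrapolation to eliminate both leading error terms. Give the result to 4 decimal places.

First eliminate the h^2 term (factor 2^2 = 4):
  B₁ = (4·1.582331 − 1.760502)/3 = 1.522941
  B₂ = (4·1.537524 − 1.582331)/3 = 1.522588
Then eliminate the h^4 term (factor 2^4 = 16):
  (16·1.522588 − 1.522941)/15 = 1.522564

1.5226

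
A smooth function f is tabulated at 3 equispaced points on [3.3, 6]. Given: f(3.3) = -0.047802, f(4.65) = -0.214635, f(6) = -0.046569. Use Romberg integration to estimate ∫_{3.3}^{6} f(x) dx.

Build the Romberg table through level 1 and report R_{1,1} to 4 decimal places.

R_{0,0} (trapezoid, 1 panel, h=2.7000): -0.127401
R_{1,0} (trapezoid, 2 panels, h=1.3500): -0.353458
R_{1,1} = -0.353458 + (-0.353458 − (-0.127401))/3 = -0.428810

-0.4288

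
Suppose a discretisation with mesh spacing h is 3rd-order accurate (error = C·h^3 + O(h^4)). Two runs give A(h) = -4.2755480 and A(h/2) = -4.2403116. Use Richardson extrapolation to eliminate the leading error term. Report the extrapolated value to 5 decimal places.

-4.23528

Extrapolated value = (8·A(h/2) − A(h)) / (8 − 1)
= (8·(-4.2403116) − (-4.2755480)) / 7
= -29.6469448 / 7 = -4.2352778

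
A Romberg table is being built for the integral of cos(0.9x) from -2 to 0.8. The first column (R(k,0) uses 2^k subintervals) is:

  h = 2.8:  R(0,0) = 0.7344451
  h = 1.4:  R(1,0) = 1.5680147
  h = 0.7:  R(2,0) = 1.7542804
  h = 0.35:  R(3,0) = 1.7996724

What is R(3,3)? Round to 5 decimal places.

R(1,1) = (4·1.5680147 − 0.7344451) / 3 = 1.8458712
R(2,1) = 1.7542804 + (1.7542804 − 1.5680147)/3 = 1.8163690
R(3,1) = 1.7996724 + (1.7996724 − 1.7542804)/3 = 1.8148031
R(2,2) = (16·1.8163690 − 1.8458712) / 15 = 1.8144022
R(3,2) = (16·1.8148031 − 1.8163690) / 15 = 1.8146987
R(3,3) = 1.8146987 + (1.8146987 − 1.8144022)/63 = 1.8147034

1.81470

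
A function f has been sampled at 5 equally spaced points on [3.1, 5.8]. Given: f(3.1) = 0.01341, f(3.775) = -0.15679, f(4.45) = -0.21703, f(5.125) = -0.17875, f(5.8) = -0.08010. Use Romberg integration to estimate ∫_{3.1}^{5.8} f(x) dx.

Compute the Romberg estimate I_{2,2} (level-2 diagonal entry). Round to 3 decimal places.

-0.414

I_{0,0} (trapezoid, 1 panel, h=2.7000): -0.09003
I_{1,0} (trapezoid, 2 panels, h=1.3500): -0.33801
I_{2,0} (trapezoid, 4 panels, h=0.6750): -0.39549
I_{1,1} = -0.33801 + (-0.33801 − (-0.09003))/3 = -0.42067
I_{2,1} = -0.39549 + (-0.39549 − (-0.33801))/3 = -0.41465
I_{2,2} = -0.41465 + (-0.41465 − (-0.42067))/15 = -0.41425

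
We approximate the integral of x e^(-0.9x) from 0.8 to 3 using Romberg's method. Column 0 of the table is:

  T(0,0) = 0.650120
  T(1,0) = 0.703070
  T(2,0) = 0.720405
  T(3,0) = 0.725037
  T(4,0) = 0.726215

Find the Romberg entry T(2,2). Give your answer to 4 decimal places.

Richardson extrapolation on the trapezoidal column (denominator 4−1=3):
T(1,1) = 0.703070 + (0.703070 − 0.650120)/3 = 0.720720
T(2,1) = (4·0.720405 − 0.703070) / 3 = 0.726183
T(2,2) = 0.726183 + (0.726183 − 0.720720)/15 = 0.726547
(Column j=1 coincides with Simpson's rule on the same nodes.)

0.7265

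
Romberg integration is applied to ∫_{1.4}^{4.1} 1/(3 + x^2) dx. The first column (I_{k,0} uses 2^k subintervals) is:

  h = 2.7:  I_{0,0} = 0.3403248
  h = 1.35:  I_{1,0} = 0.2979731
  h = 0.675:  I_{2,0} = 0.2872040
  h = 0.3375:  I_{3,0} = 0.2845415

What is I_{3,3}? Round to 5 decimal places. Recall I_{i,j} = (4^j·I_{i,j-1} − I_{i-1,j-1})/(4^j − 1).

Richardson extrapolation on the trapezoidal column (denominator 4−1=3):
I_{1,1} = 0.2979731 + (0.2979731 − 0.3403248)/3 = 0.2838559
I_{2,1} = (4·0.2872040 − 0.2979731) / 3 = 0.2836143
I_{3,1} = (4·0.2845415 − 0.2872040) / 3 = 0.2836540
I_{2,2} = 0.2836143 + (0.2836143 − 0.2838559)/15 = 0.2835982
I_{3,2} = 0.2836540 + (0.2836540 − 0.2836143)/15 = 0.2836566
I_{3,3} = 0.2836566 + (0.2836566 − 0.2835982)/63 = 0.2836575

0.28366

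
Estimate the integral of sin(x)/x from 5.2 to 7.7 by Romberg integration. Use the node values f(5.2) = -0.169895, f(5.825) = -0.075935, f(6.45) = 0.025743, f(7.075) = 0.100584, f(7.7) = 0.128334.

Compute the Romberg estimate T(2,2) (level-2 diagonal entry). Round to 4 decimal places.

T(0,0) (trapezoid, 1 panel, h=2.5000): -0.051951
T(1,0) (trapezoid, 2 panels, h=1.2500): 0.006203
T(2,0) (trapezoid, 4 panels, h=0.6250): 0.018507
T(1,1) = 0.006203 + (0.006203 − (-0.051951))/3 = 0.025588
T(2,1) = 0.018507 + (0.018507 − 0.006203)/3 = 0.022608
T(2,2) = 0.022608 + (0.022608 − 0.025588)/15 = 0.022409

0.0224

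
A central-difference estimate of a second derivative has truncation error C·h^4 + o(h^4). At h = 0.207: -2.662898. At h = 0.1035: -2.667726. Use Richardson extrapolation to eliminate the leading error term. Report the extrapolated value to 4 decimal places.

The leading error scales as h^4; refining by a factor of 2 reduces it by 2^4 = 16.
Extrapolated value = (16·A(h/2) − A(h)) / (16 − 1)
= (16·(-2.667726) − (-2.662898)) / 15
= -40.020718 / 15 = -2.668048

-2.6680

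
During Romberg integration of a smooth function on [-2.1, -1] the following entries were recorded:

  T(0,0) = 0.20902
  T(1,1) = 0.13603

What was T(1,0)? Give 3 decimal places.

0.154

From T(1,1) = (4·T(1,0) − T(0,0))/3, solve for T(1,0):
4·T(1,0) = 3·0.13603 + 0.20902 = 0.61711
T(1,0) = 0.15428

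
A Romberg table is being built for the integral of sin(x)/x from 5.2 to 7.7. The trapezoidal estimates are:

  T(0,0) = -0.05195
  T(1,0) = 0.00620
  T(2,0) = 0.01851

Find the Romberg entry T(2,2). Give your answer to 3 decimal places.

0.022

Richardson extrapolation on the trapezoidal column (denominator 4−1=3):
T(1,1) = 0.00620 + (0.00620 − (-0.05195))/3 = 0.02558
T(2,1) = (4·0.01851 − 0.00620) / 3 = 0.02261
T(2,2) = 0.02261 + (0.02261 − 0.02558)/15 = 0.02241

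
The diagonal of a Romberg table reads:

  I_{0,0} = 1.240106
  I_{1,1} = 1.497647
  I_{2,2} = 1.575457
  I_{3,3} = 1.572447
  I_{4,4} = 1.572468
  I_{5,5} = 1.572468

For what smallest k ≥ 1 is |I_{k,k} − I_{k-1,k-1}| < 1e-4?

|I_{1,1} − I_{0,0}| = 0.257541 ≥ 1e-4
|I_{2,2} − I_{1,1}| = 0.077810 ≥ 1e-4
|I_{3,3} − I_{2,2}| = 0.003010 ≥ 1e-4
|I_{4,4} − I_{3,3}| = 0.000021 < 1e-4

k = 4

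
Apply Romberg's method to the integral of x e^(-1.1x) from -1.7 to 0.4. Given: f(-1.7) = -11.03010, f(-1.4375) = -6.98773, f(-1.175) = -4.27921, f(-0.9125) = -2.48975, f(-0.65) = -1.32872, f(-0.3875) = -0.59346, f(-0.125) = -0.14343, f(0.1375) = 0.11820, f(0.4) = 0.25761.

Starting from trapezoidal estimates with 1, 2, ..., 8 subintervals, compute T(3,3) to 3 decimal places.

-5.432

T(0,0) (trapezoid, 1 panel, h=2.1000): -11.31111
T(1,0) (trapezoid, 2 panels, h=1.0500): -7.05071
T(2,0) (trapezoid, 4 panels, h=0.5250): -5.84724
T(3,0) (trapezoid, 8 panels, h=0.2625): -5.53622
T(1,1) = -7.05071 + (-7.05071 − (-11.31111))/3 = -5.63058
T(2,1) = -5.84724 + (-5.84724 − (-7.05071))/3 = -5.44608
T(3,1) = -5.53622 + (-5.53622 − (-5.84724))/3 = -5.43255
T(2,2) = -5.44608 + (-5.44608 − (-5.63058))/15 = -5.43378
T(3,2) = -5.43255 + (-5.43255 − (-5.44608))/15 = -5.43165
T(3,3) = -5.43165 + (-5.43165 − (-5.43378))/63 = -5.43162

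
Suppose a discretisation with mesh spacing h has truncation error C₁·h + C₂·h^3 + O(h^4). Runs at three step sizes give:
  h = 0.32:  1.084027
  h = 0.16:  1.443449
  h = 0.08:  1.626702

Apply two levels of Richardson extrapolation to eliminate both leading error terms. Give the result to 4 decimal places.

First eliminate the h term (factor 2^1 = 2):
  B₁ = (2·1.443449 − 1.084027)/1 = 1.802871
  B₂ = (2·1.626702 − 1.443449)/1 = 1.809955
Then eliminate the h^3 term (factor 2^3 = 8):
  (8·1.809955 − 1.802871)/7 = 1.810967

1.8110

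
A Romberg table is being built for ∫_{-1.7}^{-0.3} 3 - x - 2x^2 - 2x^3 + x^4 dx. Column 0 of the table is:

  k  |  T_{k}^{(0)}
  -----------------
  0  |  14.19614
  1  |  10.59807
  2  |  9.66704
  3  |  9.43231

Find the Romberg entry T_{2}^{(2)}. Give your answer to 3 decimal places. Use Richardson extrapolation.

Richardson extrapolation on the trapezoidal column (denominator 4−1=3):
T_{1}^{(1)} = 10.59807 + (10.59807 − 14.19614)/3 = 9.39871
T_{2}^{(1)} = (4·9.66704 − 10.59807) / 3 = 9.35670
T_{2}^{(2)} = (16·9.35670 − 9.39871) / 15 = 9.35390

9.354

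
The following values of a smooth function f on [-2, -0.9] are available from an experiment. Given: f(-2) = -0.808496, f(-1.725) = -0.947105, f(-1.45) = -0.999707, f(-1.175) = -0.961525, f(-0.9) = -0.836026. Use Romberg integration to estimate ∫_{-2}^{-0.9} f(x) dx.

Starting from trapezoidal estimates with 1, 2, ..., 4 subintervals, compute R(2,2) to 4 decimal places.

-1.0338

R(0,0) (trapezoid, 1 panel, h=1.1000): -0.904487
R(1,0) (trapezoid, 2 panels, h=0.5500): -1.002082
R(2,0) (trapezoid, 4 panels, h=0.2750): -1.025914
R(1,1) = -1.002082 + (-1.002082 − (-0.904487))/3 = -1.034614
R(2,1) = -1.025914 + (-1.025914 − (-1.002082))/3 = -1.033858
R(2,2) = -1.033858 + (-1.033858 − (-1.034614))/15 = -1.033808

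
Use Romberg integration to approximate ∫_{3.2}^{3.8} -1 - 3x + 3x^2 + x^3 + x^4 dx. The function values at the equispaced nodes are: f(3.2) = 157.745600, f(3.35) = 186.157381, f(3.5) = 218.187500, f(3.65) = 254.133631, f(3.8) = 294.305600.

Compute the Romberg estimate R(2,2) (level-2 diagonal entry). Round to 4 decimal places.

132.4795

R(0,0) (trapezoid, 1 panel, h=0.6000): 135.615360
R(1,0) (trapezoid, 2 panels, h=0.3000): 133.263930
R(2,0) (trapezoid, 4 panels, h=0.1500): 132.675617
R(1,1) = 133.263930 + (133.263930 − 135.615360)/3 = 132.480120
R(2,1) = 132.675617 + (132.675617 − 133.263930)/3 = 132.479513
R(2,2) = 132.479513 + (132.479513 − 132.480120)/15 = 132.479473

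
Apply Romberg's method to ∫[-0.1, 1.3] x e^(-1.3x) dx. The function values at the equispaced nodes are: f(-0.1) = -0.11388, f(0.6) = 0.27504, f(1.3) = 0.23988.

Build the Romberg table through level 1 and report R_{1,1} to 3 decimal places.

R_{0,0} (trapezoid, 1 panel, h=1.4000): 0.08820
R_{1,0} (trapezoid, 2 panels, h=0.7000): 0.23663
R_{1,1} = 0.23663 + (0.23663 − 0.08820)/3 = 0.28611

0.286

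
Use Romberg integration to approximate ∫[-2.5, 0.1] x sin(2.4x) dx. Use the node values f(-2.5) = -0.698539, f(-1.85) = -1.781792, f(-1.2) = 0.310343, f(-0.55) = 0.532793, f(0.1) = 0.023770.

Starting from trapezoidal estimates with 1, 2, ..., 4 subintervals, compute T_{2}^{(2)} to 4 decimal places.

-1.1835

T_{0}^{(0)} (trapezoid, 1 panel, h=2.6000): -0.877200
T_{1}^{(0)} (trapezoid, 2 panels, h=1.3000): -0.035154
T_{2}^{(0)} (trapezoid, 4 panels, h=0.6500): -0.829426
T_{1}^{(1)} = -0.035154 + (-0.035154 − (-0.877200))/3 = 0.245528
T_{2}^{(1)} = -0.829426 + (-0.829426 − (-0.035154))/3 = -1.094183
T_{2}^{(2)} = -1.094183 + (-1.094183 − 0.245528)/15 = -1.183497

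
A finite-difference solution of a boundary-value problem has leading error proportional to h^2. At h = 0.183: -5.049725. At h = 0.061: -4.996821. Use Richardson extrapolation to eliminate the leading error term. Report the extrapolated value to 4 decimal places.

Extrapolated value = (9·A(h/3) − A(h)) / (9 − 1)
= (9·(-4.996821) − (-5.049725)) / 8
= -39.921664 / 8 = -4.990208

-4.9902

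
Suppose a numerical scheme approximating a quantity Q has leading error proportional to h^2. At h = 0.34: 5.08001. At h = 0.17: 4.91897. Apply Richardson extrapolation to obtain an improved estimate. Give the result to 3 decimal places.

4.865

Extrapolated value = (4·A(h/2) − A(h)) / (4 − 1)
= (4·4.91897 − 5.08001) / 3
= 14.59587 / 3 = 4.86529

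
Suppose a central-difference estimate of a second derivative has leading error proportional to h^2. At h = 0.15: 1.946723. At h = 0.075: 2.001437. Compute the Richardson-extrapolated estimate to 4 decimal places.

Extrapolated value = (4·A(h/2) − A(h)) / (4 − 1)
= (4·2.001437 − 1.946723) / 3
= 6.059025 / 3 = 2.019675

2.0197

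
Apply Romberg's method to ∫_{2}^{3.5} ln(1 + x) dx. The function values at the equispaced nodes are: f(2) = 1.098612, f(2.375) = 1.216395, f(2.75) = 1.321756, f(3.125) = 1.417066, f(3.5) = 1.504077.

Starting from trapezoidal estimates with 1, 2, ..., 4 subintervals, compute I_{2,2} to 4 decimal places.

I_{0,0} (trapezoid, 1 panel, h=1.5000): 1.952017
I_{1,0} (trapezoid, 2 panels, h=0.7500): 1.967325
I_{2,0} (trapezoid, 4 panels, h=0.3750): 1.971211
I_{1,1} = 1.967325 + (1.967325 − 1.952017)/3 = 1.972428
I_{2,1} = 1.971211 + (1.971211 − 1.967325)/3 = 1.972506
I_{2,2} = 1.972506 + (1.972506 − 1.972428)/15 = 1.972511

1.9725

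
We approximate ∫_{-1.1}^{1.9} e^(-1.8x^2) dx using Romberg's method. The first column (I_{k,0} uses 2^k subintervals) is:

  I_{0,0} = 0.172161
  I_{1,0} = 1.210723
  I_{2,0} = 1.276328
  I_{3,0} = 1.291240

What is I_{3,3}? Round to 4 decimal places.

1.2963

Richardson extrapolation on the trapezoidal column (denominator 4−1=3):
I_{1,1} = (4·1.210723 − 0.172161) / 3 = 1.556910
I_{2,1} = (4·1.276328 − 1.210723) / 3 = 1.298196
I_{3,1} = (4·1.291240 − 1.276328) / 3 = 1.296211
I_{2,2} = 1.298196 + (1.298196 − 1.556910)/15 = 1.280948
I_{3,2} = (16·1.296211 − 1.298196) / 15 = 1.296079
I_{3,3} = (64·1.296079 − 1.280948) / 63 = 1.296319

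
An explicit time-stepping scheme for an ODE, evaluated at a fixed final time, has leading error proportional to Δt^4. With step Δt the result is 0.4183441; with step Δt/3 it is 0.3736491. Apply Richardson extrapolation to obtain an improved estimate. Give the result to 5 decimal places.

Extrapolated value = (81·A(Δt/3) − A(Δt)) / (81 − 1)
= (81·0.3736491 − 0.4183441) / 80
= 29.8472330 / 80 = 0.3730904

0.37309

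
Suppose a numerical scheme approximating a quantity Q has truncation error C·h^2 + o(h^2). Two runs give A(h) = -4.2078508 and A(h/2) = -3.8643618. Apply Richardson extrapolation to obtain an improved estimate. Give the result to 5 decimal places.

The leading error scales as h^2; refining by a factor of 2 reduces it by 2^2 = 4.
Extrapolated value = (4·A(h/2) − A(h)) / (4 − 1)
= (4·(-3.8643618) − (-4.2078508)) / 3
= -11.2495964 / 3 = -3.7498655

-3.74987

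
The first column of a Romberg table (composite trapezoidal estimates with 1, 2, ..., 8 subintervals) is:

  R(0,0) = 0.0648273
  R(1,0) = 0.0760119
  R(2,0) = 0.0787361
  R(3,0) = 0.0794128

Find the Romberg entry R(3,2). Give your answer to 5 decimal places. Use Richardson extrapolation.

Richardson extrapolation on the trapezoidal column (denominator 4−1=3):
R(2,1) = 0.0787361 + (0.0787361 − 0.0760119)/3 = 0.0796442
R(3,1) = (4·0.0794128 − 0.0787361) / 3 = 0.0796384
R(3,2) = 0.0796384 + (0.0796384 − 0.0796442)/15 = 0.0796380
(Column j=1 coincides with Simpson's rule on the same nodes.)

0.07964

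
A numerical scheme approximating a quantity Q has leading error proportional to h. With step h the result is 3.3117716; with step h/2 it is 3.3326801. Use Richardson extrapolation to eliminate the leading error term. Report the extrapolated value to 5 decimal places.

3.35359

Extrapolated value = (2·A(h/2) − A(h)) / (2 − 1)
= (2·3.3326801 − 3.3117716) / 1
= 3.3535886 / 1 = 3.3535886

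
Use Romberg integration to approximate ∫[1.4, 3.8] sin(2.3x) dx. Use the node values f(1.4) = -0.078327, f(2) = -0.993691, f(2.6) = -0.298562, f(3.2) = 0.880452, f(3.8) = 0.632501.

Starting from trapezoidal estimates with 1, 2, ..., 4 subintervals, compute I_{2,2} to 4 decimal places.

-0.0887

I_{0,0} (trapezoid, 1 panel, h=2.4000): 0.665009
I_{1,0} (trapezoid, 2 panels, h=1.2000): -0.025770
I_{2,0} (trapezoid, 4 panels, h=0.6000): -0.080828
I_{1,1} = -0.025770 + (-0.025770 − 0.665009)/3 = -0.256030
I_{2,1} = -0.080828 + (-0.080828 − (-0.025770))/3 = -0.099181
I_{2,2} = -0.099181 + (-0.099181 − (-0.256030))/15 = -0.088724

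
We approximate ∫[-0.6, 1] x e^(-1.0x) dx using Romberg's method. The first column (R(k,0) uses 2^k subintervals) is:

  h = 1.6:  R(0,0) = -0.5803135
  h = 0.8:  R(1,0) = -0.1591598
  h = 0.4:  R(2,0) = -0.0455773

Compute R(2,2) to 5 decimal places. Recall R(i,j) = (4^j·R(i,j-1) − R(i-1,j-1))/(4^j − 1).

Richardson extrapolation on the trapezoidal column (denominator 4−1=3):
R(1,1) = -0.1591598 + (-0.1591598 − (-0.5803135))/3 = -0.0187752
R(2,1) = -0.0455773 + (-0.0455773 − (-0.1591598))/3 = -0.0077165
R(2,2) = -0.0077165 + (-0.0077165 − (-0.0187752))/15 = -0.0069793

-0.00698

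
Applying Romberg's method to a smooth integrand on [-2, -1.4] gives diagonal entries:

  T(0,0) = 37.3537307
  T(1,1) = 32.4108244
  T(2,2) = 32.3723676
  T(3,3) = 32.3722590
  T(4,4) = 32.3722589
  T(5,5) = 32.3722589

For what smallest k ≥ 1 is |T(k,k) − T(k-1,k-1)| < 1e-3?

|T(1,1) − T(0,0)| = 4.9429063 ≥ 1e-3
|T(2,2) − T(1,1)| = 0.0384568 ≥ 1e-3
|T(3,3) − T(2,2)| = 0.0001086 < 1e-3

k = 3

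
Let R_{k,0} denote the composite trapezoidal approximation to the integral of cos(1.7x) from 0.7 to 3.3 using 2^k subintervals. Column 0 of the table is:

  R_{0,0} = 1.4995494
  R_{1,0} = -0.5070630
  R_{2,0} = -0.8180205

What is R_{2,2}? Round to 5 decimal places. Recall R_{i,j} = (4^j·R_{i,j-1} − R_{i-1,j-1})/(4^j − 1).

Richardson extrapolation on the trapezoidal column (denominator 4−1=3):
R_{1,1} = -0.5070630 + (-0.5070630 − 1.4995494)/3 = -1.1759338
R_{2,1} = (4·(-0.8180205) − (-0.5070630)) / 3 = -0.9216730
R_{2,2} = (16·(-0.9216730) − (-1.1759338)) / 15 = -0.9047223

-0.90472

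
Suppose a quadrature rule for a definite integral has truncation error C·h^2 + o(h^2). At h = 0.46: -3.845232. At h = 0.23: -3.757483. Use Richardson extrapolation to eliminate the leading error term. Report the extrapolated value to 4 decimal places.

The leading error scales as h^2; refining by a factor of 2 reduces it by 2^2 = 4.
Extrapolated value = (4·A(h/2) − A(h)) / (4 − 1)
= (4·(-3.757483) − (-3.845232)) / 3
= -11.184700 / 3 = -3.728233

-3.7282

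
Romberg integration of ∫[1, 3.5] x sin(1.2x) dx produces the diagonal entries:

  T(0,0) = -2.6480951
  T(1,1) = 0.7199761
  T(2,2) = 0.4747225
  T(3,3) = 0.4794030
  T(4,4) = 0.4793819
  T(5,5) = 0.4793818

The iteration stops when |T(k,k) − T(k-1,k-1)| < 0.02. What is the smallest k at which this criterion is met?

k = 3

|T(1,1) − T(0,0)| = 3.3680712 ≥ 0.02
|T(2,2) − T(1,1)| = 0.2452536 ≥ 0.02
|T(3,3) − T(2,2)| = 0.0046805 < 0.02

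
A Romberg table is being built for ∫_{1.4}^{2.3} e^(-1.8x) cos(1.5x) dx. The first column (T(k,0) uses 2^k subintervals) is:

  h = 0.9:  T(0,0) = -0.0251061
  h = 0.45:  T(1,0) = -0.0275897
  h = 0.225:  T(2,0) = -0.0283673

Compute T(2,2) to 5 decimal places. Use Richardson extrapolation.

Richardson extrapolation on the trapezoidal column (denominator 4−1=3):
T(1,1) = -0.0275897 + (-0.0275897 − (-0.0251061))/3 = -0.0284176
T(2,1) = (4·(-0.0283673) − (-0.0275897)) / 3 = -0.0286265
T(2,2) = -0.0286265 + (-0.0286265 − (-0.0284176))/15 = -0.0286404

-0.02864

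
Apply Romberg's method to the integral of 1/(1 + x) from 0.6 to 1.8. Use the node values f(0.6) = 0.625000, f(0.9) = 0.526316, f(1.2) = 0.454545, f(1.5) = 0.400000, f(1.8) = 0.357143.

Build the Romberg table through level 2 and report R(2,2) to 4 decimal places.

R(0,0) (trapezoid, 1 panel, h=1.2000): 0.589286
R(1,0) (trapezoid, 2 panels, h=0.6000): 0.567370
R(2,0) (trapezoid, 4 panels, h=0.3000): 0.561580
R(1,1) = 0.567370 + (0.567370 − 0.589286)/3 = 0.560065
R(2,1) = 0.561580 + (0.561580 − 0.567370)/3 = 0.559650
R(2,2) = 0.559650 + (0.559650 − 0.560065)/15 = 0.559622

0.5596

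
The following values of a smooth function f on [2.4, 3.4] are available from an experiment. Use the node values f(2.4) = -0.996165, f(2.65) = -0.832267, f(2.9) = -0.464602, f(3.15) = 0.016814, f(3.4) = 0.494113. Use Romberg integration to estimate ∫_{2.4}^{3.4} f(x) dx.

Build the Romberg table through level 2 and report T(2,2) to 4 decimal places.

-0.3909

T(0,0) (trapezoid, 1 panel, h=1.0000): -0.251026
T(1,0) (trapezoid, 2 panels, h=0.5000): -0.357814
T(2,0) (trapezoid, 4 panels, h=0.2500): -0.382770
T(1,1) = -0.357814 + (-0.357814 − (-0.251026))/3 = -0.393410
T(2,1) = -0.382770 + (-0.382770 − (-0.357814))/3 = -0.391089
T(2,2) = -0.391089 + (-0.391089 − (-0.393410))/15 = -0.390934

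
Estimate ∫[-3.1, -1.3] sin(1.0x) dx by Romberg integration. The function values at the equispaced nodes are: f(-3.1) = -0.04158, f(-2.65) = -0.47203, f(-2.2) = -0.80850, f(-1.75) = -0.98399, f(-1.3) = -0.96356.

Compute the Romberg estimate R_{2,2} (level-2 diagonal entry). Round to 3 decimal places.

R_{0,0} (trapezoid, 1 panel, h=1.8000): -0.90463
R_{1,0} (trapezoid, 2 panels, h=0.9000): -1.17996
R_{2,0} (trapezoid, 4 panels, h=0.4500): -1.24519
R_{1,1} = -1.17996 + (-1.17996 − (-0.90463))/3 = -1.27174
R_{2,1} = -1.24519 + (-1.24519 − (-1.17996))/3 = -1.26693
R_{2,2} = -1.26693 + (-1.26693 − (-1.27174))/15 = -1.26661

-1.267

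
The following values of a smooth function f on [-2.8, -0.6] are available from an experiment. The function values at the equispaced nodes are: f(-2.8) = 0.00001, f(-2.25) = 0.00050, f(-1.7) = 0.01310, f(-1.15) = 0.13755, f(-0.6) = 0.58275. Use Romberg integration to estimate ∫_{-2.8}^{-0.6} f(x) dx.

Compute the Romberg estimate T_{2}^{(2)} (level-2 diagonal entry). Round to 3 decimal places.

0.212

T_{0}^{(0)} (trapezoid, 1 panel, h=2.2000): 0.64104
T_{1}^{(0)} (trapezoid, 2 panels, h=1.1000): 0.33493
T_{2}^{(0)} (trapezoid, 4 panels, h=0.5500): 0.24339
T_{1}^{(1)} = 0.33493 + (0.33493 − 0.64104)/3 = 0.23289
T_{2}^{(1)} = 0.24339 + (0.24339 − 0.33493)/3 = 0.21288
T_{2}^{(2)} = 0.21288 + (0.21288 − 0.23289)/15 = 0.21155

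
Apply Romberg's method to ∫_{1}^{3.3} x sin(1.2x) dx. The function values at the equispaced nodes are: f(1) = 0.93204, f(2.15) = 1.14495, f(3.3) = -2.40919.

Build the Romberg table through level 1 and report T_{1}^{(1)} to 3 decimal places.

1.189

T_{0}^{(0)} (trapezoid, 1 panel, h=2.3000): -1.69872
T_{1}^{(0)} (trapezoid, 2 panels, h=1.1500): 0.46733
T_{1}^{(1)} = 0.46733 + (0.46733 − (-1.69872))/3 = 1.18935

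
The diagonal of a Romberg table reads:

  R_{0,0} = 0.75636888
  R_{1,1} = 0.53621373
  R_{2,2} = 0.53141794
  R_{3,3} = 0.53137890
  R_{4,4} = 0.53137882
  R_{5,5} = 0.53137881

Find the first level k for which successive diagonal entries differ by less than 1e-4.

k = 3

|R_{1,1} − R_{0,0}| = 0.22015515 ≥ 1e-4
|R_{2,2} − R_{1,1}| = 0.00479579 ≥ 1e-4
|R_{3,3} − R_{2,2}| = 0.00003904 < 1e-4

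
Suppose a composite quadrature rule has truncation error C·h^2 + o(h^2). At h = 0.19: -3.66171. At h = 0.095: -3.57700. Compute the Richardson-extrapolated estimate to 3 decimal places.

The leading error scales as h^2; refining by a factor of 2 reduces it by 2^2 = 4.
Extrapolated value = (4·A(h/2) − A(h)) / (4 − 1)
= (4·(-3.57700) − (-3.66171)) / 3
= -10.64629 / 3 = -3.54876

-3.549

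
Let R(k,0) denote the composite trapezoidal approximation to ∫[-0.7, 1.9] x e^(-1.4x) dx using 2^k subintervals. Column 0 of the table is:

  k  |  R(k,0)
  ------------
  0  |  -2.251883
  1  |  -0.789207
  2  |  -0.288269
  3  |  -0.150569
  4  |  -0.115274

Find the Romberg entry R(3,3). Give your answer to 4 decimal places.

-0.1035

Richardson extrapolation on the trapezoidal column (denominator 4−1=3):
R(1,1) = (4·(-0.789207) − (-2.251883)) / 3 = -0.301648
R(2,1) = -0.288269 + (-0.288269 − (-0.789207))/3 = -0.121290
R(3,1) = -0.150569 + (-0.150569 − (-0.288269))/3 = -0.104669
R(2,2) = (16·(-0.121290) − (-0.301648)) / 15 = -0.109266
R(3,2) = (16·(-0.104669) − (-0.121290)) / 15 = -0.103561
R(3,3) = -0.103561 + (-0.103561 − (-0.109266))/63 = -0.103470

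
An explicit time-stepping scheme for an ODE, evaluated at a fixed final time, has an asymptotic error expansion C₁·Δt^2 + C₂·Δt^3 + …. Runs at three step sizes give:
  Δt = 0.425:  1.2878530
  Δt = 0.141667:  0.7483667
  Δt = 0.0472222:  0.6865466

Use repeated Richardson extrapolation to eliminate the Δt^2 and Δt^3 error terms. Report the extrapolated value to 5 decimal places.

First eliminate the Δt^2 term (factor 3^2 = 9):
  B₁ = (9·0.7483667 − 1.2878530)/8 = 0.6809309
  B₂ = (9·0.6865466 − 0.7483667)/8 = 0.6788191
Then eliminate the Δt^3 term (factor 3^3 = 27):
  (27·0.6788191 − 0.6809309)/26 = 0.6787379

0.67874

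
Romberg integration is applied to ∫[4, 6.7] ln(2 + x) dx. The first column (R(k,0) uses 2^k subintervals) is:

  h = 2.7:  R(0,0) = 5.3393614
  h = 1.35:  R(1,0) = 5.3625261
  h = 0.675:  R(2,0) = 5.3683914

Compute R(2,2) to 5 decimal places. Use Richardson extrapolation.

R(1,1) = (4·5.3625261 − 5.3393614) / 3 = 5.3702477
R(2,1) = (4·5.3683914 − 5.3625261) / 3 = 5.3703465
R(2,2) = 5.3703465 + (5.3703465 − 5.3702477)/15 = 5.3703531
(Column j=1 coincides with Simpson's rule on the same nodes.)

5.37035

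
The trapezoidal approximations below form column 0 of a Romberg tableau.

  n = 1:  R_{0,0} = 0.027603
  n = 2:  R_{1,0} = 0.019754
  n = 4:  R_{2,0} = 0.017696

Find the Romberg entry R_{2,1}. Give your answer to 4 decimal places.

0.0170

Richardson extrapolation on the trapezoidal column (denominator 4−1=3):
R_{2,1} = 0.017696 + (0.017696 − 0.019754)/3 = 0.017010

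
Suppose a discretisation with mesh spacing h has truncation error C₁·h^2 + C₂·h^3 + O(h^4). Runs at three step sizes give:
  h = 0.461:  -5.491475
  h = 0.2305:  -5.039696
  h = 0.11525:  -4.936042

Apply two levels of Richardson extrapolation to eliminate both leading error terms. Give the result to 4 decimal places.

First eliminate the h^2 term (factor 2^2 = 4):
  B₁ = (4·(-5.039696) − (-5.491475))/3 = -4.889103
  B₂ = (4·(-4.936042) − (-5.039696))/3 = -4.901491
Then eliminate the h^3 term (factor 2^3 = 8):
  (8·(-4.901491) − (-4.889103))/7 = -4.903261

-4.9033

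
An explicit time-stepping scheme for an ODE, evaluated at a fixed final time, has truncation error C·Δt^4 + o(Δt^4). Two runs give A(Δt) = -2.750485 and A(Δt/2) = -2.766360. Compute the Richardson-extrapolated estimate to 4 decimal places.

The leading error scales as Δt^4; refining by a factor of 2 reduces it by 2^4 = 16.
Extrapolated value = (16·A(Δt/2) − A(Δt)) / (16 − 1)
= (16·(-2.766360) − (-2.750485)) / 15
= -41.511275 / 15 = -2.767418

-2.7674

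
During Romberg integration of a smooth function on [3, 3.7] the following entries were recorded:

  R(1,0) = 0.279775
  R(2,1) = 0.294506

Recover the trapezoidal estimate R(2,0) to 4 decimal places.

0.2908

From R(2,1) = (4·R(2,0) − R(1,0))/3, solve for R(2,0):
4·R(2,0) = 3·0.294506 + 0.279775 = 1.163293
R(2,0) = 0.290823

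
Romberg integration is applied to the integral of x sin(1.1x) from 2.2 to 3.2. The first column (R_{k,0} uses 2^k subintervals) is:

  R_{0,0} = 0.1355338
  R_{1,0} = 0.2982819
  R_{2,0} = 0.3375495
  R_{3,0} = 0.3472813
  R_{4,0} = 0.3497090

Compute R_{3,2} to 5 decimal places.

0.35052

R_{2,1} = (4·0.3375495 − 0.2982819) / 3 = 0.3506387
R_{3,1} = (4·0.3472813 − 0.3375495) / 3 = 0.3505252
R_{3,2} = 0.3505252 + (0.3505252 − 0.3506387)/15 = 0.3505176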